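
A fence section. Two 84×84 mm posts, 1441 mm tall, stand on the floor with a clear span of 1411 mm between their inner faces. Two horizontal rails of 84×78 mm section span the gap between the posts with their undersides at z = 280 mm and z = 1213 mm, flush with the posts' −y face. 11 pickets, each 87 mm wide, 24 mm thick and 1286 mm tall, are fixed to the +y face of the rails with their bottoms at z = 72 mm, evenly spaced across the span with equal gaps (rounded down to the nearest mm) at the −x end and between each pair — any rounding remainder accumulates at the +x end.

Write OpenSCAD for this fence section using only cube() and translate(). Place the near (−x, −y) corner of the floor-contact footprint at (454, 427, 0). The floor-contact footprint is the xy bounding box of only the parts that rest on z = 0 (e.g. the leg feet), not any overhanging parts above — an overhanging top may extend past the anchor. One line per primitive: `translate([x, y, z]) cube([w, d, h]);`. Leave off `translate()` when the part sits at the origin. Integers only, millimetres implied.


translate([454, 427, 0]) cube([84, 84, 1441]);
translate([1949, 427, 0]) cube([84, 84, 1441]);
translate([538, 427, 280]) cube([1411, 84, 78]);
translate([538, 427, 1213]) cube([1411, 84, 78]);
translate([575, 511, 72]) cube([87, 24, 1286]);
translate([699, 511, 72]) cube([87, 24, 1286]);
translate([823, 511, 72]) cube([87, 24, 1286]);
translate([947, 511, 72]) cube([87, 24, 1286]);
translate([1071, 511, 72]) cube([87, 24, 1286]);
translate([1195, 511, 72]) cube([87, 24, 1286]);
translate([1319, 511, 72]) cube([87, 24, 1286]);
translate([1443, 511, 72]) cube([87, 24, 1286]);
translate([1567, 511, 72]) cube([87, 24, 1286]);
translate([1691, 511, 72]) cube([87, 24, 1286]);
translate([1815, 511, 72]) cube([87, 24, 1286]);


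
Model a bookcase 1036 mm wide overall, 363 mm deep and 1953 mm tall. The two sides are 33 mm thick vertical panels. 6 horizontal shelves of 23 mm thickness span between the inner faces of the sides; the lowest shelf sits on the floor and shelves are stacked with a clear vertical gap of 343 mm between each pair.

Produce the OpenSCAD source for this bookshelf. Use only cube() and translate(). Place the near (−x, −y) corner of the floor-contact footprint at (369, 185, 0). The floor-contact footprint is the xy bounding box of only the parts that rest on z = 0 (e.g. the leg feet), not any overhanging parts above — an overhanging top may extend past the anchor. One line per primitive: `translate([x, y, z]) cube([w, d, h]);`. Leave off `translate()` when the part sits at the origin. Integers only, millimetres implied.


translate([369, 185, 0]) cube([33, 363, 1953]);
translate([1372, 185, 0]) cube([33, 363, 1953]);
translate([402, 185, 0]) cube([970, 363, 23]);
translate([402, 185, 366]) cube([970, 363, 23]);
translate([402, 185, 732]) cube([970, 363, 23]);
translate([402, 185, 1098]) cube([970, 363, 23]);
translate([402, 185, 1464]) cube([970, 363, 23]);
translate([402, 185, 1830]) cube([970, 363, 23]);


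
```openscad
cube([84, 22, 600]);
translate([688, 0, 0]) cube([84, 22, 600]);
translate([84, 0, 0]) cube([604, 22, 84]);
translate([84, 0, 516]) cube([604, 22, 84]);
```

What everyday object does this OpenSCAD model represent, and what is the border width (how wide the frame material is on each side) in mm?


A picture frame. The border width is 84 mm.

Four thin pieces enclosing a rectangular opening — a picture frame. The two full-height stiles are 600 mm tall; the top rail sits at z = 516 and is 84 mm tall, so the border above the opening is 600 − 516 = 84 mm, matching the stile x-width.


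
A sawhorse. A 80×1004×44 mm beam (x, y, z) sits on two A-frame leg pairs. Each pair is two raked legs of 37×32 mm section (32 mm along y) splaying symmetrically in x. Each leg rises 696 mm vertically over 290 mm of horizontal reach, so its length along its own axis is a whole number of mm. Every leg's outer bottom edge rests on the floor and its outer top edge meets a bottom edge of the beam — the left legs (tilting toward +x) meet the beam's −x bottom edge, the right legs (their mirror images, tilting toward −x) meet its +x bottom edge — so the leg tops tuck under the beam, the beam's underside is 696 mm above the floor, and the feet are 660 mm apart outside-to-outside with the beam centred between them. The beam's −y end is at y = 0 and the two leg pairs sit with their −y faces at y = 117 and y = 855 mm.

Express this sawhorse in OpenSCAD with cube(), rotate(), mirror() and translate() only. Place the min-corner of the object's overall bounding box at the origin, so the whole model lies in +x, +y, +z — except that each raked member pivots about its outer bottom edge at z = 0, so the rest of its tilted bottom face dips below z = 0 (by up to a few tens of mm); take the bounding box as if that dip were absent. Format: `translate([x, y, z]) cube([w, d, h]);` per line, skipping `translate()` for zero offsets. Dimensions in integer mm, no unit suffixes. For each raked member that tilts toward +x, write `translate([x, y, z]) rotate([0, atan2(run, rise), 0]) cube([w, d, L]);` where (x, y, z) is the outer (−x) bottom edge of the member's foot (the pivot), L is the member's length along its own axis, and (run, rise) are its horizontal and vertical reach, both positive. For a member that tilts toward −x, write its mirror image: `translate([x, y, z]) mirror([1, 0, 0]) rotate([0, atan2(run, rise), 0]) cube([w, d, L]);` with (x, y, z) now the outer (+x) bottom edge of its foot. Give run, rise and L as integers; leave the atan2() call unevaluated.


translate([290, 0, 696]) cube([80, 1004, 44]);
translate([0, 117, 0]) rotate([0, atan2(290, 696), 0]) cube([37, 32, 754]);
translate([660, 117, 0]) mirror([1, 0, 0]) rotate([0, atan2(290, 696), 0]) cube([37, 32, 754]);
translate([0, 855, 0]) rotate([0, atan2(290, 696), 0]) cube([37, 32, 754]);
translate([660, 855, 0]) mirror([1, 0, 0]) rotate([0, atan2(290, 696), 0]) cube([37, 32, 754]);


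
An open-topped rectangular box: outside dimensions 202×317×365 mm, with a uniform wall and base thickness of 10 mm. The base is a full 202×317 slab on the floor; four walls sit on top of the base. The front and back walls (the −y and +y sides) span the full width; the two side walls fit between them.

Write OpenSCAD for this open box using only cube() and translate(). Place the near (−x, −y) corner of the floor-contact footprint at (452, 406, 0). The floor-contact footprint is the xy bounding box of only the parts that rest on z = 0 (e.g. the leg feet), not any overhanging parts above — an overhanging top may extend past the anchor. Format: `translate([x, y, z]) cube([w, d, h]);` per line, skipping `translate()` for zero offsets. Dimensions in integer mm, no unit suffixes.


translate([452, 406, 0]) cube([202, 317, 10]);
translate([452, 406, 10]) cube([202, 10, 355]);
translate([452, 713, 10]) cube([202, 10, 355]);
translate([452, 416, 10]) cube([10, 297, 355]);
translate([644, 416, 10]) cube([10, 297, 355]);


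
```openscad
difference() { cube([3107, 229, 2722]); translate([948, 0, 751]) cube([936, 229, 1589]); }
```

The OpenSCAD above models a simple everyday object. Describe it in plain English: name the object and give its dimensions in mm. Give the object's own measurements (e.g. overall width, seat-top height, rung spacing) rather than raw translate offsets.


A wall 3107 mm long (x), 229 mm thick (y), 2722 mm tall, with a rectangular window opening cut through it. The opening is 936 mm wide and 1589 mm tall; its sill is at z = 751 mm and its near (−x) edge is 948 mm from the wall's −x end. The opening passes through the full wall thickness.


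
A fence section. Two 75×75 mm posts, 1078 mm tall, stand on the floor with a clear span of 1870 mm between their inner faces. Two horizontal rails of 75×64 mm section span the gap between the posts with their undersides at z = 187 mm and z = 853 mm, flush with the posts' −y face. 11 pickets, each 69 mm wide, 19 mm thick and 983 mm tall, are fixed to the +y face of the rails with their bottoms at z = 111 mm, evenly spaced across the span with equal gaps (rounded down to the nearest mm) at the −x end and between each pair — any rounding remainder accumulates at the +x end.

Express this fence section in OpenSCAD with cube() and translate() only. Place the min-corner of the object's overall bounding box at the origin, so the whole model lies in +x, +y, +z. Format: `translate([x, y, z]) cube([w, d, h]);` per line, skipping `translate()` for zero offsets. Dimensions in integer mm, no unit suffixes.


cube([75, 75, 1078]);
translate([1945, 0, 0]) cube([75, 75, 1078]);
translate([75, 0, 187]) cube([1870, 75, 64]);
translate([75, 0, 853]) cube([1870, 75, 64]);
translate([167, 75, 111]) cube([69, 19, 983]);
translate([328, 75, 111]) cube([69, 19, 983]);
translate([489, 75, 111]) cube([69, 19, 983]);
translate([650, 75, 111]) cube([69, 19, 983]);
translate([811, 75, 111]) cube([69, 19, 983]);
translate([972, 75, 111]) cube([69, 19, 983]);
translate([1133, 75, 111]) cube([69, 19, 983]);
translate([1294, 75, 111]) cube([69, 19, 983]);
translate([1455, 75, 111]) cube([69, 19, 983]);
translate([1616, 75, 111]) cube([69, 19, 983]);
translate([1777, 75, 111]) cube([69, 19, 983]);


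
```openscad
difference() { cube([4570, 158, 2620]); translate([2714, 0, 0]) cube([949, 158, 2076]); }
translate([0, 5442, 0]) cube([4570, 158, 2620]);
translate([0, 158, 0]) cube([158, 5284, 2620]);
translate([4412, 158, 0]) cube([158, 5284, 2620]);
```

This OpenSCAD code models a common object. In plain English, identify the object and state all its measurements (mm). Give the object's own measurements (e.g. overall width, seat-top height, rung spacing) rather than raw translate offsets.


A single room: four walls, each 2620 mm tall and 158 mm thick, enclosing an outside footprint 4570×5600 mm (x × y), no floor or roof. The front and back walls (−y and +y sides) run the full x-width; the side walls fit between their inner faces. A door opening 949 mm wide and 2076 mm tall is cut through the front wall from the floor up, its −x edge 2714 mm from the wall's −x end.


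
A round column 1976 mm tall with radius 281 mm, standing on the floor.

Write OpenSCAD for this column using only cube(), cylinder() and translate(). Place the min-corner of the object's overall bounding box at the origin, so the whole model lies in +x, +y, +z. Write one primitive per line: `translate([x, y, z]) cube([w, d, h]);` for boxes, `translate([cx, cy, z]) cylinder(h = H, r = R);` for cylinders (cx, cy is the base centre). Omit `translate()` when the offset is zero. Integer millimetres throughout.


translate([281, 281, 0]) cylinder(h = 1976, r = 281);


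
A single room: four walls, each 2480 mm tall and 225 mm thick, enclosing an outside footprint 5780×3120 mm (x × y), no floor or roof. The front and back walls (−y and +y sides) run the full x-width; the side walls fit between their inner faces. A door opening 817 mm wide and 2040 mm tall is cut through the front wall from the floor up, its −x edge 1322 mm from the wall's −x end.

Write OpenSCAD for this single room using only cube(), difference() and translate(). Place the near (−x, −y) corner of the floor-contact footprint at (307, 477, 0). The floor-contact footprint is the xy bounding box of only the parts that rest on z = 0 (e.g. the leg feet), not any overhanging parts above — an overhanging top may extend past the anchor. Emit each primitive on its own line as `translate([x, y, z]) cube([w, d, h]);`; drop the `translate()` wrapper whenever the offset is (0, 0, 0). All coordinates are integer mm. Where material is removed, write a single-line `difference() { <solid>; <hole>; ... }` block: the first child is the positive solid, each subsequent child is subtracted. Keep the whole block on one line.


difference() { translate([307, 477, 0]) cube([5780, 225, 2480]); translate([1629, 477, 0]) cube([817, 225, 2040]); }
translate([307, 3372, 0]) cube([5780, 225, 2480]);
translate([307, 702, 0]) cube([225, 2670, 2480]);
translate([5862, 702, 0]) cube([225, 2670, 2480]);


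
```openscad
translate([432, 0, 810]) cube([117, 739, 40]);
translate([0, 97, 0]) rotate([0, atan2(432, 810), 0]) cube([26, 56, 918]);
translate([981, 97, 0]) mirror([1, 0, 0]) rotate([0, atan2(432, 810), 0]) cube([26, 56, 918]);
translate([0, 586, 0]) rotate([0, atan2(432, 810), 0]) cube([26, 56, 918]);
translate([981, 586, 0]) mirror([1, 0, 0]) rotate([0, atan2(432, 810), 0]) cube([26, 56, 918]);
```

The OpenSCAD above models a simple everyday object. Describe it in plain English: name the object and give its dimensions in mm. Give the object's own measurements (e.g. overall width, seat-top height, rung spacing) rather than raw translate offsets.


A sawhorse. A 117×739×40 mm beam (x, y, z) sits on two A-frame leg pairs. Each pair is two raked legs of 26×56 mm section (56 mm along y) splaying symmetrically in x. Each leg rises 810 mm vertically over 432 mm of horizontal reach and is 918 mm long along its own axis. Every leg's outer bottom edge rests on the floor and its outer top edge meets a bottom edge of the beam — the left legs (tilting toward +x) meet the beam's −x bottom edge, the right legs (their mirror images, tilting toward −x) meet its +x bottom edge — so the leg tops tuck under the beam, the beam's underside is 810 mm above the floor, and the feet are 981 mm apart outside-to-outside with the beam centred between them. The two leg pairs are set in 97 mm from either end of the beam.


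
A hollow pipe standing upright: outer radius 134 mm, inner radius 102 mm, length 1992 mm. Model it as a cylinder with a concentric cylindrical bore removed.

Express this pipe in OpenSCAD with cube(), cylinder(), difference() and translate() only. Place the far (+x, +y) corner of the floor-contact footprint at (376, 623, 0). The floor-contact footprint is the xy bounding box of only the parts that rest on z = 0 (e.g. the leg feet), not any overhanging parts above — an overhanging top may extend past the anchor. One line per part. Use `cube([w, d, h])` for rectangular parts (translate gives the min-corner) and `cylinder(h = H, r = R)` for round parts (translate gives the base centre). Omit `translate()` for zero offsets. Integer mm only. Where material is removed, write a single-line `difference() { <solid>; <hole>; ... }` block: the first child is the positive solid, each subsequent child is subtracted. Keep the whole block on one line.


difference() { translate([242, 489, 0]) cylinder(h = 1992, r = 134); translate([242, 489, 0]) cylinder(h = 1992, r = 102); }


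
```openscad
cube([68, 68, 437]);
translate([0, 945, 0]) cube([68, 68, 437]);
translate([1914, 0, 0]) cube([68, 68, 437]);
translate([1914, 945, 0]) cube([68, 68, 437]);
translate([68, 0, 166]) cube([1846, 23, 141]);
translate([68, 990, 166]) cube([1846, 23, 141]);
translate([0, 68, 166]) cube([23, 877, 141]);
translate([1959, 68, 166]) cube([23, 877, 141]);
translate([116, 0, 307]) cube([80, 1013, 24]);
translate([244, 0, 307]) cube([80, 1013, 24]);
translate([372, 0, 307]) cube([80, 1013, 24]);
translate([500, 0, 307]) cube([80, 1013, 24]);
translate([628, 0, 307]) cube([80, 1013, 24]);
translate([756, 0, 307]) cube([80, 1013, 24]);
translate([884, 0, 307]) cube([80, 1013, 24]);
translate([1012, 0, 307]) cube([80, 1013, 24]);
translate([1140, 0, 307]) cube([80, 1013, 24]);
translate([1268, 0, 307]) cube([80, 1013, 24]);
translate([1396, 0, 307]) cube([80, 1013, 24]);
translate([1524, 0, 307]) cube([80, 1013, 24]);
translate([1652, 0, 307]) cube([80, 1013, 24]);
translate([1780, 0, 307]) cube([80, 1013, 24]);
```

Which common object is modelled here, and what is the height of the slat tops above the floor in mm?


A bed frame. The slat-top height is 331 mm.

Four posts, four rails, and a row of slats — a bed frame. Slats sit on the rails at z = 166 + 141 = 307; with slat thickness 24, the top is 331 mm.


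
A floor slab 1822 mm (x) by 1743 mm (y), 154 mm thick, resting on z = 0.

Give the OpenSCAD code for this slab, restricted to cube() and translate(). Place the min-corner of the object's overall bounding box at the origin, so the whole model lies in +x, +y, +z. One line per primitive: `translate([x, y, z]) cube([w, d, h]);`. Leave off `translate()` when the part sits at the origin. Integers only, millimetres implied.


cube([1822, 1743, 154]);


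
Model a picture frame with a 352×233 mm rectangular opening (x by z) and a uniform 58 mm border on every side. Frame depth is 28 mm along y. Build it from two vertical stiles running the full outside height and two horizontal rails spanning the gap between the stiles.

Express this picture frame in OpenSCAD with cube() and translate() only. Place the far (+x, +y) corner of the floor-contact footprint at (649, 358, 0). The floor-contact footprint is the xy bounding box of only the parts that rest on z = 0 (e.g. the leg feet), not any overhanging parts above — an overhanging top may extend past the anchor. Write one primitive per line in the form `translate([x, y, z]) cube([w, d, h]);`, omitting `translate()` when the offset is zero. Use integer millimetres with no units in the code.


translate([181, 330, 0]) cube([58, 28, 349]);
translate([591, 330, 0]) cube([58, 28, 349]);
translate([239, 330, 0]) cube([352, 28, 58]);
translate([239, 330, 291]) cube([352, 28, 58]);


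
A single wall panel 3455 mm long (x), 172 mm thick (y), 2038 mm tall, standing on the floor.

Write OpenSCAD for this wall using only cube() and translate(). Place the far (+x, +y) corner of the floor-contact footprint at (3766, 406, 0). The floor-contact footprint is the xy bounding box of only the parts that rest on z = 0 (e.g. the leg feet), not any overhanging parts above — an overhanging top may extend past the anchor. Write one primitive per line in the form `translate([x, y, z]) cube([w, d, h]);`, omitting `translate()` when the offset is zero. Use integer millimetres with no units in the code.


translate([311, 234, 0]) cube([3455, 172, 2038]);


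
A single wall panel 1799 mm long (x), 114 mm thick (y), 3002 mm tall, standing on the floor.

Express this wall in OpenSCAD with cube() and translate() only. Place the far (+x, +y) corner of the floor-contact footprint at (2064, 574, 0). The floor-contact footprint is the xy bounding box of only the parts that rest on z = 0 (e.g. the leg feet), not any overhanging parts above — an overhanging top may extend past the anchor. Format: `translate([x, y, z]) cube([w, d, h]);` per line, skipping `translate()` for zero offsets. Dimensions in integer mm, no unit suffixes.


translate([265, 460, 0]) cube([1799, 114, 3002]);


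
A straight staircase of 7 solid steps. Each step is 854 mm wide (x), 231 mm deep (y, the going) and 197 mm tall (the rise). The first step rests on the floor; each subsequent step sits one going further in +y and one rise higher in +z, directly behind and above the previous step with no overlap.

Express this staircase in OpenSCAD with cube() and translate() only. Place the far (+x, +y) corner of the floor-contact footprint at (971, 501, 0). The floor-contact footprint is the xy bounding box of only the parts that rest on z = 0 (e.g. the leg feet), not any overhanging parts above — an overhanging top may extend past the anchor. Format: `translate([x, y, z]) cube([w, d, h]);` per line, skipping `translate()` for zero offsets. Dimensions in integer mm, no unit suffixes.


translate([117, 270, 0]) cube([854, 231, 197]);
translate([117, 501, 197]) cube([854, 231, 197]);
translate([117, 732, 394]) cube([854, 231, 197]);
translate([117, 963, 591]) cube([854, 231, 197]);
translate([117, 1194, 788]) cube([854, 231, 197]);
translate([117, 1425, 985]) cube([854, 231, 197]);
translate([117, 1656, 1182]) cube([854, 231, 197]);


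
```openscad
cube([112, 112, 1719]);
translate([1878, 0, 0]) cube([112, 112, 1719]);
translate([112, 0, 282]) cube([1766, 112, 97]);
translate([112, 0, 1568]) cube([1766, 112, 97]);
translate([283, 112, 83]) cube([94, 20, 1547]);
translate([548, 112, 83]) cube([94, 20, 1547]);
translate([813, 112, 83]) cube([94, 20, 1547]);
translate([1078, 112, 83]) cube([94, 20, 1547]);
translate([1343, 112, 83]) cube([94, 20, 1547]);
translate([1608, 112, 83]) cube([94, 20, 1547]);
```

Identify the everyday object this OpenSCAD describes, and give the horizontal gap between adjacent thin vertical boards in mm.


A fence section. The picket gap is 171 mm.

Two posts, two rails, 6 pickets — a fence section. Span 1766 mm holds 6 pickets of 94 mm with 7 equal gaps: ⌊(1766 − 6·94) / 7⌋ = 171 mm.


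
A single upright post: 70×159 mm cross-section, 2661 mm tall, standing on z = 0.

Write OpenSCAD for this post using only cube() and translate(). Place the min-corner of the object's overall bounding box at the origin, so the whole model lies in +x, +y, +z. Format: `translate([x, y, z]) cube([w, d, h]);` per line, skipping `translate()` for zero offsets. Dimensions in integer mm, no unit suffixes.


cube([70, 159, 2661]);


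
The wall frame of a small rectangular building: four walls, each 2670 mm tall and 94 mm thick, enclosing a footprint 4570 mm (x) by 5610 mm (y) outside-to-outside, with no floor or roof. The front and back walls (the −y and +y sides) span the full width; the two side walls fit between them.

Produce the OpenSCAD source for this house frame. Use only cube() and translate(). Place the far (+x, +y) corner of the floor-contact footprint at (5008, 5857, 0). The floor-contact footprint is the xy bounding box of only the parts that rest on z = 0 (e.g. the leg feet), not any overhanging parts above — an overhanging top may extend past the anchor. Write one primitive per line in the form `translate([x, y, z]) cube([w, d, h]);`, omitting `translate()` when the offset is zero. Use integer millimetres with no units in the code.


translate([438, 247, 0]) cube([4570, 94, 2670]);
translate([438, 5763, 0]) cube([4570, 94, 2670]);
translate([438, 341, 0]) cube([94, 5422, 2670]);
translate([4914, 341, 0]) cube([94, 5422, 2670]);


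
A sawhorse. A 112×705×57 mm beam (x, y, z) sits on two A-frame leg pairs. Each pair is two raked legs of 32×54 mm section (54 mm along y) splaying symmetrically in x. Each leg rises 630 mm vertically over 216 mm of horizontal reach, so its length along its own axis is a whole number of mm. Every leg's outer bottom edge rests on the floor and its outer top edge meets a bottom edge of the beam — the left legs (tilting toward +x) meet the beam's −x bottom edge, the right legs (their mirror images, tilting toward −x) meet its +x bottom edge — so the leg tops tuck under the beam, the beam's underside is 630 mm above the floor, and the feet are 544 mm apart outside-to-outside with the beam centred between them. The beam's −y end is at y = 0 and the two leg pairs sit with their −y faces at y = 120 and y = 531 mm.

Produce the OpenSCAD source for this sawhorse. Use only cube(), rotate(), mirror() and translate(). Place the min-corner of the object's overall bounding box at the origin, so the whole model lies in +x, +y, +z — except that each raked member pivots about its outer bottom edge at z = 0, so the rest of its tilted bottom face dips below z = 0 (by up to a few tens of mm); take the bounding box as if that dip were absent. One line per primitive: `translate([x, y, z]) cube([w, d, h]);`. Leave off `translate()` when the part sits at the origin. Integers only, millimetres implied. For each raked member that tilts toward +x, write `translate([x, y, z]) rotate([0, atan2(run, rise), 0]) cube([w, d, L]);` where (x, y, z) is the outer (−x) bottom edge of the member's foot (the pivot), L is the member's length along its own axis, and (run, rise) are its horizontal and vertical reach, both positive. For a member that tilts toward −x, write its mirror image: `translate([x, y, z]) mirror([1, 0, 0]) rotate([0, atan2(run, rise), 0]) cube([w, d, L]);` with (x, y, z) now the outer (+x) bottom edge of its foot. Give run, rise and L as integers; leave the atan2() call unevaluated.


// leg length = √(216² + 630²) = 666
// right-leg outer foot x = 2·216 + 112 = 544
// beam min-corner = (216, 0, 630)
translate([216, 0, 630]) cube([112, 705, 57]);
translate([0, 120, 0]) rotate([0, atan2(216, 630), 0]) cube([32, 54, 666]);
translate([544, 120, 0]) mirror([1, 0, 0]) rotate([0, atan2(216, 630), 0]) cube([32, 54, 666]);
translate([0, 531, 0]) rotate([0, atan2(216, 630), 0]) cube([32, 54, 666]);
translate([544, 531, 0]) mirror([1, 0, 0]) rotate([0, atan2(216, 630), 0]) cube([32, 54, 666]);


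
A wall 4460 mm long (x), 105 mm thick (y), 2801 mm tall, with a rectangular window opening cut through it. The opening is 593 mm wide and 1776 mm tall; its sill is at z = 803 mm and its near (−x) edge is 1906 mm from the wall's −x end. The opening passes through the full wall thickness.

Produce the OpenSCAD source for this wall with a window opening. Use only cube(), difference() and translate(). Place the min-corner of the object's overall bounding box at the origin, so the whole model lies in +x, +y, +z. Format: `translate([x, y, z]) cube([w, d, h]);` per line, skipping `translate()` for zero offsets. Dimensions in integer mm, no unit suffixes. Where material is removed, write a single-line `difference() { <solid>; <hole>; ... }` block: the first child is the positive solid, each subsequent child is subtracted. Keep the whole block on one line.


difference() { cube([4460, 105, 2801]); translate([1906, 0, 803]) cube([593, 105, 1776]); }


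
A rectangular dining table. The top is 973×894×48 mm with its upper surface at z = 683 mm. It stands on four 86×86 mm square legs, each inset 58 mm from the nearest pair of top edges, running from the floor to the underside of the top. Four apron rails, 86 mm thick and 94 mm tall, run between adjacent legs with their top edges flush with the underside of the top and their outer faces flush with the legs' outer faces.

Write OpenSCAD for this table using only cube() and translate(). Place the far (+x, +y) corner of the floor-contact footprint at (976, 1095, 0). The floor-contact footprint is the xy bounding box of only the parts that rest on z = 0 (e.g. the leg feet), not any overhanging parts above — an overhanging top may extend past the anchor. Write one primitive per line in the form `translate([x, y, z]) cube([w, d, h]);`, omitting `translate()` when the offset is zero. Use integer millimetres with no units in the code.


// leg_h = 683 - 48 = 635
// apron z = 635 - 94 = 541
translate([61, 259, 635]) cube([973, 894, 48]);
translate([119, 317, 0]) cube([86, 86, 635]);
translate([890, 317, 0]) cube([86, 86, 635]);
translate([119, 1009, 0]) cube([86, 86, 635]);
translate([890, 1009, 0]) cube([86, 86, 635]);
translate([205, 317, 541]) cube([685, 86, 94]);
translate([205, 1009, 541]) cube([685, 86, 94]);
translate([119, 403, 541]) cube([86, 606, 94]);
translate([890, 403, 541]) cube([86, 606, 94]);


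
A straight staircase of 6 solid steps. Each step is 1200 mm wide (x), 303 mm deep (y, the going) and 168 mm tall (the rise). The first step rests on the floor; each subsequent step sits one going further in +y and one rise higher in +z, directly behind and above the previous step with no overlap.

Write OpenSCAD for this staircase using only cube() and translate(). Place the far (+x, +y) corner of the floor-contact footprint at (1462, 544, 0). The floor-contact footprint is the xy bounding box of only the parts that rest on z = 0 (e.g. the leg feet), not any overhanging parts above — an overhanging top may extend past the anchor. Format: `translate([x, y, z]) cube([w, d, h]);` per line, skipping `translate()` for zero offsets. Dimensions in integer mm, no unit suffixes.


translate([262, 241, 0]) cube([1200, 303, 168]);
translate([262, 544, 168]) cube([1200, 303, 168]);
translate([262, 847, 336]) cube([1200, 303, 168]);
translate([262, 1150, 504]) cube([1200, 303, 168]);
translate([262, 1453, 672]) cube([1200, 303, 168]);
translate([262, 1756, 840]) cube([1200, 303, 168]);


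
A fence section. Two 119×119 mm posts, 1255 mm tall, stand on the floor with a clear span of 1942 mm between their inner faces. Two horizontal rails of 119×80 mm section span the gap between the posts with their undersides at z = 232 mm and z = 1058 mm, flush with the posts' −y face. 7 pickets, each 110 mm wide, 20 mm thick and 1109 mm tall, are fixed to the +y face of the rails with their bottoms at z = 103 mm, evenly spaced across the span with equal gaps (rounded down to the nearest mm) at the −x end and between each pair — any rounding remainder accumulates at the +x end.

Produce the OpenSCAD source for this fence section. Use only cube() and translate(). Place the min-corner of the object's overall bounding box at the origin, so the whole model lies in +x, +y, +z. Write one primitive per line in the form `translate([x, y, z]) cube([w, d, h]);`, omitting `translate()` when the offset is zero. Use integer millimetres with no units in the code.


cube([119, 119, 1255]);
translate([2061, 0, 0]) cube([119, 119, 1255]);
translate([119, 0, 232]) cube([1942, 119, 80]);
translate([119, 0, 1058]) cube([1942, 119, 80]);
translate([265, 119, 103]) cube([110, 20, 1109]);
translate([521, 119, 103]) cube([110, 20, 1109]);
translate([777, 119, 103]) cube([110, 20, 1109]);
translate([1033, 119, 103]) cube([110, 20, 1109]);
translate([1289, 119, 103]) cube([110, 20, 1109]);
translate([1545, 119, 103]) cube([110, 20, 1109]);
translate([1801, 119, 103]) cube([110, 20, 1109]);


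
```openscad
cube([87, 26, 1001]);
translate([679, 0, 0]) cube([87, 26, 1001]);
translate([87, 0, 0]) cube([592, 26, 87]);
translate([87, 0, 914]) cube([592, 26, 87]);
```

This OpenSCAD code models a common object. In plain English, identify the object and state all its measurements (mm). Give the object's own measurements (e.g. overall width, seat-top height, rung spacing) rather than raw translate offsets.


A rectangular picture frame lying in the x–z plane (depth along y). The opening is 592 mm wide (x) by 827 mm tall (z), surrounded by a border 87 mm wide on all four sides. The frame is 26 mm deep and is made of two full-height vertical stiles with two horizontal rails fitted between them.


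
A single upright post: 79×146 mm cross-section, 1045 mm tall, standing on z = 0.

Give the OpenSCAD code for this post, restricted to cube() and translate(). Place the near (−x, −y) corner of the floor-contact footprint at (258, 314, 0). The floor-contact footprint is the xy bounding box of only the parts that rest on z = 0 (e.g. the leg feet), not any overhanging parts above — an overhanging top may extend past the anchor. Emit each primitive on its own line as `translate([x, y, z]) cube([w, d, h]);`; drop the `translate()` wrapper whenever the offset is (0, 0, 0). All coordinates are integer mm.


translate([258, 314, 0]) cube([79, 146, 1045]);


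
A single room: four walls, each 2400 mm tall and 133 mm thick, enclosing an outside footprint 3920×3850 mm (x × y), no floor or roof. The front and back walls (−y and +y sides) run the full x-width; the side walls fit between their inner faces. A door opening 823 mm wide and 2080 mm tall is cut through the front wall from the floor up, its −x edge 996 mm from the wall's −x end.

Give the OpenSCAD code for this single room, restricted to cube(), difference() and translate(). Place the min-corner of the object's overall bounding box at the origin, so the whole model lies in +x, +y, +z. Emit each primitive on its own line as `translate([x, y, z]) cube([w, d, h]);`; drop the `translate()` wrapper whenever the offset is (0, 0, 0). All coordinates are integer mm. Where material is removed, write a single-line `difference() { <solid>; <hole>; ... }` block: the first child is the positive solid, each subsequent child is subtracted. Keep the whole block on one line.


difference() { cube([3920, 133, 2400]); translate([996, 0, 0]) cube([823, 133, 2080]); }
translate([0, 3717, 0]) cube([3920, 133, 2400]);
translate([0, 133, 0]) cube([133, 3584, 2400]);
translate([3787, 133, 0]) cube([133, 3584, 2400]);


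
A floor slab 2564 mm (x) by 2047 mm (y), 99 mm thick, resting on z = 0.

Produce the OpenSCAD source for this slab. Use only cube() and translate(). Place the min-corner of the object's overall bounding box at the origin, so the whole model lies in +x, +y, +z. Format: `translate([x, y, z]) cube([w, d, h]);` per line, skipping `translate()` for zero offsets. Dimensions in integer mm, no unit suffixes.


cube([2564, 2047, 99]);


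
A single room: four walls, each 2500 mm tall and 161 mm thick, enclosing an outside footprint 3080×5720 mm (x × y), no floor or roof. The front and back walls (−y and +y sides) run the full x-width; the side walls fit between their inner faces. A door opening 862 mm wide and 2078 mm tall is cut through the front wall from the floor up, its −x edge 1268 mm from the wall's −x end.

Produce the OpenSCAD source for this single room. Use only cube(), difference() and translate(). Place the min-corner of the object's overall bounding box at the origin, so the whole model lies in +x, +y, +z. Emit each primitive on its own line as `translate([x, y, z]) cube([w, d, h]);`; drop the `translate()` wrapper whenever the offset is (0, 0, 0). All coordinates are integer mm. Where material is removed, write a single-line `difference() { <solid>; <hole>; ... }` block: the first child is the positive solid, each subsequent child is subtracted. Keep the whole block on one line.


difference() { cube([3080, 161, 2500]); translate([1268, 0, 0]) cube([862, 161, 2078]); }
translate([0, 5559, 0]) cube([3080, 161, 2500]);
translate([0, 161, 0]) cube([161, 5398, 2500]);
translate([2919, 161, 0]) cube([161, 5398, 2500]);


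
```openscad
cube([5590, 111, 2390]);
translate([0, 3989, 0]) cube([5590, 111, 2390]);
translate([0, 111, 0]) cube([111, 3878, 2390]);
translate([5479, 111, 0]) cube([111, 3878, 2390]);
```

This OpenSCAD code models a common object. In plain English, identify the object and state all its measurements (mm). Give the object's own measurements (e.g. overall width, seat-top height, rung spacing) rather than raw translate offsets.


The wall frame of a small rectangular building: four walls, each 2390 mm tall and 111 mm thick, enclosing a footprint 5590 mm (x) by 4100 mm (y) outside-to-outside, with no floor or roof. The front and back walls (the −y and +y sides) span the full width; the two side walls fit between them.


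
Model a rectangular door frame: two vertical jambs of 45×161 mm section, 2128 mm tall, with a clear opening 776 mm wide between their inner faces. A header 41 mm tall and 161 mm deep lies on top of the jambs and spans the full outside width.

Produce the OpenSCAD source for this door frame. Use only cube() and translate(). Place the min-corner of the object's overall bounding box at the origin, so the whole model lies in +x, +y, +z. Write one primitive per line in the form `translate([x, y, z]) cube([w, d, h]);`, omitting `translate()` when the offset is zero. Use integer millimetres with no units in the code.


cube([45, 161, 2128]);
translate([821, 0, 0]) cube([45, 161, 2128]);
translate([0, 0, 2128]) cube([866, 161, 41]);


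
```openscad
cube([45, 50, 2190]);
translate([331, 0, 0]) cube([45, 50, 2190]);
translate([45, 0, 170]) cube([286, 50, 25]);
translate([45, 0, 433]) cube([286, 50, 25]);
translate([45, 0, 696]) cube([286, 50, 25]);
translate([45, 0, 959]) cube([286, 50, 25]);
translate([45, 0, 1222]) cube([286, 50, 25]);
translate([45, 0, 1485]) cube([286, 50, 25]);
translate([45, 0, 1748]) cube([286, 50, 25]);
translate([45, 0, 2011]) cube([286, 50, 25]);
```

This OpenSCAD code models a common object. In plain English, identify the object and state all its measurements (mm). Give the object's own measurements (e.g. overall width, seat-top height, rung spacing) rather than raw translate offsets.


A straight ladder. Two 45×50 mm vertical rails, 2190 mm tall, stand 376 mm apart (outside-to-outside) with their front faces coplanar on the −y side. 8 rungs, each 50 mm deep and 25 mm tall, span between the inner faces of the rails, front faces flush with the rails. The lowest rung's underside is at z = 170 mm and rungs are spaced 263 mm apart (underside to underside).


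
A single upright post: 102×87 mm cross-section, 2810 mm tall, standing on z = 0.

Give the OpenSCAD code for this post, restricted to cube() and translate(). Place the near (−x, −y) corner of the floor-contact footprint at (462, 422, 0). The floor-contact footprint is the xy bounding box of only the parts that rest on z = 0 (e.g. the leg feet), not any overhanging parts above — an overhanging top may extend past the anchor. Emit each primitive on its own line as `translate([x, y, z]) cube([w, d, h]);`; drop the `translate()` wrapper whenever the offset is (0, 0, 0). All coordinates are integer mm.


translate([462, 422, 0]) cube([102, 87, 2810]);


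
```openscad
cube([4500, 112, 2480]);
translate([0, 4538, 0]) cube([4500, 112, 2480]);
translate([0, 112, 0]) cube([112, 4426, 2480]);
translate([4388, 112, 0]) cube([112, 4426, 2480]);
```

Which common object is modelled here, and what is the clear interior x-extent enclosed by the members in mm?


A house (or room) frame. The interior width is 4276 mm.

Four 2480 mm walls enclosing a rectangle with no floor or roof — a room or house frame. Outside width is 4500 mm and wall thickness is 112 mm, so the interior width is 4500 − 2 × 112 = 4276 mm.


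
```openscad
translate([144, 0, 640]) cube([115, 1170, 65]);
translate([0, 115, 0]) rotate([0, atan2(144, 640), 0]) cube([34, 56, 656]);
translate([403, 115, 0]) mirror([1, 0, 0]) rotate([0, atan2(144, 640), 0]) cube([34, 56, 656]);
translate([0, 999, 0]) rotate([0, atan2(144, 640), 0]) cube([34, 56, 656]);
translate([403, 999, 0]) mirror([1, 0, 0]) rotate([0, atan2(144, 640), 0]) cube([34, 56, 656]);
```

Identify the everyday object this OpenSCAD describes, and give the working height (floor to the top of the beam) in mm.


A sawhorse. The overall height is 705 mm.

A beam across two mirrored pairs of raked legs — a sawhorse. The beam's underside is at z = 640 (matching the legs' vertical rise in atan2(144, 640)) and the beam is 65 mm tall, so its top is at 640 + 65 = 705 mm. The raked legs top out at the beam's underside, so that is the highest point.


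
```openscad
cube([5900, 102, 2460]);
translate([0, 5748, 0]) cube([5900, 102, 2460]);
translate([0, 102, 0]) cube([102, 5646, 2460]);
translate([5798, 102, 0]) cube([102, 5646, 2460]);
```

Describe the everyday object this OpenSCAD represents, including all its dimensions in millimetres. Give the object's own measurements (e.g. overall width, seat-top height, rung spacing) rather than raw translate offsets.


The wall frame of a small rectangular building: four walls, each 2460 mm tall and 102 mm thick, enclosing a footprint 5900 mm (x) by 5850 mm (y) outside-to-outside, with no floor or roof. The front and back walls (the −y and +y sides) span the full width; the two side walls fit between them.


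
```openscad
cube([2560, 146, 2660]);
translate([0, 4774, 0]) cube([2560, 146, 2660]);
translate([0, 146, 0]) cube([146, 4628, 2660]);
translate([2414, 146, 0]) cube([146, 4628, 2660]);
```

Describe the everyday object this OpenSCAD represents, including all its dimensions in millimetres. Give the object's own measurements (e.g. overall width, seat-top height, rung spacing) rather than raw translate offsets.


The wall frame of a small rectangular building: four walls, each 2660 mm tall and 146 mm thick, enclosing a footprint 2560 mm (x) by 4920 mm (y) outside-to-outside, with no floor or roof. The front and back walls (the −y and +y sides) span the full width; the two side walls fit between them.


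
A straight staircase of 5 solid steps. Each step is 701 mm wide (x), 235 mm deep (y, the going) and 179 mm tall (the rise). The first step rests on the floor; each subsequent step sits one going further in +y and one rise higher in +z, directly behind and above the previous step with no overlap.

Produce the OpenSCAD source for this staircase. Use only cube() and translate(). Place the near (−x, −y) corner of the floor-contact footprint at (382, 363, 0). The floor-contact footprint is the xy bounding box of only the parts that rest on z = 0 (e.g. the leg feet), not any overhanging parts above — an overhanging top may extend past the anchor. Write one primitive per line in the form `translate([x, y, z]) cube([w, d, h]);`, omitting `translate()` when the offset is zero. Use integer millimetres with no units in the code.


translate([382, 363, 0]) cube([701, 235, 179]);
translate([382, 598, 179]) cube([701, 235, 179]);
translate([382, 833, 358]) cube([701, 235, 179]);
translate([382, 1068, 537]) cube([701, 235, 179]);
translate([382, 1303, 716]) cube([701, 235, 179]);
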